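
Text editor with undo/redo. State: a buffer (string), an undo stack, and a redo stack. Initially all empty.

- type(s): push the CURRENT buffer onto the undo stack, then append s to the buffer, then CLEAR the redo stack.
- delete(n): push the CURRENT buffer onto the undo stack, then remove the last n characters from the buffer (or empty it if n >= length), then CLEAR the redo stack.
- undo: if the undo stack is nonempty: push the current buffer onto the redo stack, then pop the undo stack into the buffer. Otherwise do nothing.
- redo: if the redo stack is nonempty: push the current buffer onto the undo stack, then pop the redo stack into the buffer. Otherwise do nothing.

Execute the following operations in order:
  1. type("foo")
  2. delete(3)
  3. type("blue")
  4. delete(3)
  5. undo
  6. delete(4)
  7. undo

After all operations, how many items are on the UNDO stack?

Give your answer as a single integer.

After op 1 (type): buf='foo' undo_depth=1 redo_depth=0
After op 2 (delete): buf='(empty)' undo_depth=2 redo_depth=0
After op 3 (type): buf='blue' undo_depth=3 redo_depth=0
After op 4 (delete): buf='b' undo_depth=4 redo_depth=0
After op 5 (undo): buf='blue' undo_depth=3 redo_depth=1
After op 6 (delete): buf='(empty)' undo_depth=4 redo_depth=0
After op 7 (undo): buf='blue' undo_depth=3 redo_depth=1

Answer: 3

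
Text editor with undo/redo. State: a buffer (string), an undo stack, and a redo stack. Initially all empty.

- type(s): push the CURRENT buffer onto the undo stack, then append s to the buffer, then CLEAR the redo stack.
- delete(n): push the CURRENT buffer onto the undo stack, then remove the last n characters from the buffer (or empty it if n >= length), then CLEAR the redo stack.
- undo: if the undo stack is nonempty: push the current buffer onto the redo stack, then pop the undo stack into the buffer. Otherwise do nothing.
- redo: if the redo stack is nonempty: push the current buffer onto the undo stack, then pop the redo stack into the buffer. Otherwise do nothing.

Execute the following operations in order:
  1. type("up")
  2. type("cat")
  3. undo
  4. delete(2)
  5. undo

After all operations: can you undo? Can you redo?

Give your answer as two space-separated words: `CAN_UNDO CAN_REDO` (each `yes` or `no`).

Answer: yes yes

Derivation:
After op 1 (type): buf='up' undo_depth=1 redo_depth=0
After op 2 (type): buf='upcat' undo_depth=2 redo_depth=0
After op 3 (undo): buf='up' undo_depth=1 redo_depth=1
After op 4 (delete): buf='(empty)' undo_depth=2 redo_depth=0
After op 5 (undo): buf='up' undo_depth=1 redo_depth=1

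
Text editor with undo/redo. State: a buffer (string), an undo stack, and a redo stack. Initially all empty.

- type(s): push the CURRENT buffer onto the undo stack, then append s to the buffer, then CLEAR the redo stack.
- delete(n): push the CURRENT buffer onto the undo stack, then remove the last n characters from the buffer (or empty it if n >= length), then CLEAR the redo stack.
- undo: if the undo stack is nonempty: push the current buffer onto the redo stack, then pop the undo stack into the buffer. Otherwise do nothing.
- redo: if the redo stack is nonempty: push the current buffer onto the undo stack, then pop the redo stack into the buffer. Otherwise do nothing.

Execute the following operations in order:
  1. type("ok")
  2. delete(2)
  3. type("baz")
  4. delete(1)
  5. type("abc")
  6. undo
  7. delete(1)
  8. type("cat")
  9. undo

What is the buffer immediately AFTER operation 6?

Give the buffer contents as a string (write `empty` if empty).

Answer: ba

Derivation:
After op 1 (type): buf='ok' undo_depth=1 redo_depth=0
After op 2 (delete): buf='(empty)' undo_depth=2 redo_depth=0
After op 3 (type): buf='baz' undo_depth=3 redo_depth=0
After op 4 (delete): buf='ba' undo_depth=4 redo_depth=0
After op 5 (type): buf='baabc' undo_depth=5 redo_depth=0
After op 6 (undo): buf='ba' undo_depth=4 redo_depth=1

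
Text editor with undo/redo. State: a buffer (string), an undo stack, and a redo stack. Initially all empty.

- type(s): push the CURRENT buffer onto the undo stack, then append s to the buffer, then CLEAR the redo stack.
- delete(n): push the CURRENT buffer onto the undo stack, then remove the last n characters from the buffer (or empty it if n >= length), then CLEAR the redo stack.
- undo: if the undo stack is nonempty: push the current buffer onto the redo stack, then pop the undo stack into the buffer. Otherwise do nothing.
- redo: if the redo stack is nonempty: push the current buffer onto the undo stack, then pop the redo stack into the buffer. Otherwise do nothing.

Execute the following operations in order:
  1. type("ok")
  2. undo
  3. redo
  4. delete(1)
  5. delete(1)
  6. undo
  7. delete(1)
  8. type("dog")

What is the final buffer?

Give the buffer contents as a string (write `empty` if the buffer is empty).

After op 1 (type): buf='ok' undo_depth=1 redo_depth=0
After op 2 (undo): buf='(empty)' undo_depth=0 redo_depth=1
After op 3 (redo): buf='ok' undo_depth=1 redo_depth=0
After op 4 (delete): buf='o' undo_depth=2 redo_depth=0
After op 5 (delete): buf='(empty)' undo_depth=3 redo_depth=0
After op 6 (undo): buf='o' undo_depth=2 redo_depth=1
After op 7 (delete): buf='(empty)' undo_depth=3 redo_depth=0
After op 8 (type): buf='dog' undo_depth=4 redo_depth=0

Answer: dog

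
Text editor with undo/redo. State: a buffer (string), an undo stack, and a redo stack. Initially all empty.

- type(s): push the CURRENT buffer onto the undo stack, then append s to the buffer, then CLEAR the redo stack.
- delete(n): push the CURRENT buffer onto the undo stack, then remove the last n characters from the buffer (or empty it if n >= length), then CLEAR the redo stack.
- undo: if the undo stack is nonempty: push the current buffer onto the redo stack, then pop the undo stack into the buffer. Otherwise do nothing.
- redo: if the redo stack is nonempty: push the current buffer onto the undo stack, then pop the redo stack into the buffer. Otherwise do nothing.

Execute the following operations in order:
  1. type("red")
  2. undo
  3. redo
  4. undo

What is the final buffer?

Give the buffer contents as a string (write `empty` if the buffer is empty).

After op 1 (type): buf='red' undo_depth=1 redo_depth=0
After op 2 (undo): buf='(empty)' undo_depth=0 redo_depth=1
After op 3 (redo): buf='red' undo_depth=1 redo_depth=0
After op 4 (undo): buf='(empty)' undo_depth=0 redo_depth=1

Answer: empty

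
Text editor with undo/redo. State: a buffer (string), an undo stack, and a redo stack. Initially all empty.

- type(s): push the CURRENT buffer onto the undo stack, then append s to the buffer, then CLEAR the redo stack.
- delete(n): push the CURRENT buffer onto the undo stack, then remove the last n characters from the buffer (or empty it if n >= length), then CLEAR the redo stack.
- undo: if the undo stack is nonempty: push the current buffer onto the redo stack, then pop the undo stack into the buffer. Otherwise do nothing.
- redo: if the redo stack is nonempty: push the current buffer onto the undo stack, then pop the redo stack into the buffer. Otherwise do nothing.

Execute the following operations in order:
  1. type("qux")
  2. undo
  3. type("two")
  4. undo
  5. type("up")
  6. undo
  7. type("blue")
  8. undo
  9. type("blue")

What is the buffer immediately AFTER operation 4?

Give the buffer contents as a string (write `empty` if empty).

Answer: empty

Derivation:
After op 1 (type): buf='qux' undo_depth=1 redo_depth=0
After op 2 (undo): buf='(empty)' undo_depth=0 redo_depth=1
After op 3 (type): buf='two' undo_depth=1 redo_depth=0
After op 4 (undo): buf='(empty)' undo_depth=0 redo_depth=1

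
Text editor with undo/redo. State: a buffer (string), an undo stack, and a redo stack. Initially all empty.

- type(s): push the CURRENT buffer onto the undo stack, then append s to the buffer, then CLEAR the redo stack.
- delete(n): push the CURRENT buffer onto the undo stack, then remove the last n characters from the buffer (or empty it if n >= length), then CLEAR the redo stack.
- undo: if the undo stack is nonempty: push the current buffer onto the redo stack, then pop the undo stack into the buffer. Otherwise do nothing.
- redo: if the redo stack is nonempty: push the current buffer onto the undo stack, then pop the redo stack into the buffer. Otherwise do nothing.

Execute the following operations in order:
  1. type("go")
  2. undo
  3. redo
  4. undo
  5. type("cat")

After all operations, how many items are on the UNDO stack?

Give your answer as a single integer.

Answer: 1

Derivation:
After op 1 (type): buf='go' undo_depth=1 redo_depth=0
After op 2 (undo): buf='(empty)' undo_depth=0 redo_depth=1
After op 3 (redo): buf='go' undo_depth=1 redo_depth=0
After op 4 (undo): buf='(empty)' undo_depth=0 redo_depth=1
After op 5 (type): buf='cat' undo_depth=1 redo_depth=0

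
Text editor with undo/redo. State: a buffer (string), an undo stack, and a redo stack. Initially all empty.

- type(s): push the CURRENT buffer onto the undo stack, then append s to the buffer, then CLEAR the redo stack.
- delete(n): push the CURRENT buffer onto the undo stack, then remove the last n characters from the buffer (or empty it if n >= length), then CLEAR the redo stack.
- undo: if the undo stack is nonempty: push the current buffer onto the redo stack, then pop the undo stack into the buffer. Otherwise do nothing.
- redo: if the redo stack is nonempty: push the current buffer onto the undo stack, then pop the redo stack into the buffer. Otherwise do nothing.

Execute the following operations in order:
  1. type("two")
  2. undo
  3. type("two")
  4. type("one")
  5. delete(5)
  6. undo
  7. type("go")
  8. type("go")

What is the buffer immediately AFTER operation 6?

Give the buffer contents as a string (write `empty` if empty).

After op 1 (type): buf='two' undo_depth=1 redo_depth=0
After op 2 (undo): buf='(empty)' undo_depth=0 redo_depth=1
After op 3 (type): buf='two' undo_depth=1 redo_depth=0
After op 4 (type): buf='twoone' undo_depth=2 redo_depth=0
After op 5 (delete): buf='t' undo_depth=3 redo_depth=0
After op 6 (undo): buf='twoone' undo_depth=2 redo_depth=1

Answer: twoone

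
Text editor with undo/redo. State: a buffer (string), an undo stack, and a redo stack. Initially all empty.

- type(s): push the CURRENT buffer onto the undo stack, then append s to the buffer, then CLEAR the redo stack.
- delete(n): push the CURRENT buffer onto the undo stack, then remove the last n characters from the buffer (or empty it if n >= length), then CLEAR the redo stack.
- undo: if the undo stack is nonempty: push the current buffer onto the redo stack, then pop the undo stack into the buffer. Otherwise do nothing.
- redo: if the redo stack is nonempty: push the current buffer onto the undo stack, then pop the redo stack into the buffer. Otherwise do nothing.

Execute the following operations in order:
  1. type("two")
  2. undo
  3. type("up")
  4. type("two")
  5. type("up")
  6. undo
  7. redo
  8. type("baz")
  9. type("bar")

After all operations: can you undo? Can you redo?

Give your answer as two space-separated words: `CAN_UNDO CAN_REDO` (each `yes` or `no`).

After op 1 (type): buf='two' undo_depth=1 redo_depth=0
After op 2 (undo): buf='(empty)' undo_depth=0 redo_depth=1
After op 3 (type): buf='up' undo_depth=1 redo_depth=0
After op 4 (type): buf='uptwo' undo_depth=2 redo_depth=0
After op 5 (type): buf='uptwoup' undo_depth=3 redo_depth=0
After op 6 (undo): buf='uptwo' undo_depth=2 redo_depth=1
After op 7 (redo): buf='uptwoup' undo_depth=3 redo_depth=0
After op 8 (type): buf='uptwoupbaz' undo_depth=4 redo_depth=0
After op 9 (type): buf='uptwoupbazbar' undo_depth=5 redo_depth=0

Answer: yes no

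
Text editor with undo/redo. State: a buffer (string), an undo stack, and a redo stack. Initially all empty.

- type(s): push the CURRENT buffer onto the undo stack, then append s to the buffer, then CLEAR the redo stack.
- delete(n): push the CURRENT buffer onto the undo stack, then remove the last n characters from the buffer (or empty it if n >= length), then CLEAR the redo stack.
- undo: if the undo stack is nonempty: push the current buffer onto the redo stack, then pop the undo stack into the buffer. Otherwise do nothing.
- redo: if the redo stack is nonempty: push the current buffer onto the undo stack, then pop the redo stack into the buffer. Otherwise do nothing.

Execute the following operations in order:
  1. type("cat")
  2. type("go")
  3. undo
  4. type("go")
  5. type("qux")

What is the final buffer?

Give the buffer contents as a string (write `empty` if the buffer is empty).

Answer: catgoqux

Derivation:
After op 1 (type): buf='cat' undo_depth=1 redo_depth=0
After op 2 (type): buf='catgo' undo_depth=2 redo_depth=0
After op 3 (undo): buf='cat' undo_depth=1 redo_depth=1
After op 4 (type): buf='catgo' undo_depth=2 redo_depth=0
After op 5 (type): buf='catgoqux' undo_depth=3 redo_depth=0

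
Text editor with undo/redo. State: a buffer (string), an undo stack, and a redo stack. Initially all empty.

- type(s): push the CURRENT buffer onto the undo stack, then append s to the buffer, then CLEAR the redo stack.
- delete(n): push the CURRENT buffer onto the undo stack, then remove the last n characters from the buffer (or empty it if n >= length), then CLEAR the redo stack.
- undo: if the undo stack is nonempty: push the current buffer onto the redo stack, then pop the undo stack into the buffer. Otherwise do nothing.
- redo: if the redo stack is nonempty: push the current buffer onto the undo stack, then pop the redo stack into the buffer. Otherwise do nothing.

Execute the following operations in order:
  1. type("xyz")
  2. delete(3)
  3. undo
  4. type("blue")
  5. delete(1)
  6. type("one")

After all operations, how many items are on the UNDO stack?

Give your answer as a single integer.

Answer: 4

Derivation:
After op 1 (type): buf='xyz' undo_depth=1 redo_depth=0
After op 2 (delete): buf='(empty)' undo_depth=2 redo_depth=0
After op 3 (undo): buf='xyz' undo_depth=1 redo_depth=1
After op 4 (type): buf='xyzblue' undo_depth=2 redo_depth=0
After op 5 (delete): buf='xyzblu' undo_depth=3 redo_depth=0
After op 6 (type): buf='xyzbluone' undo_depth=4 redo_depth=0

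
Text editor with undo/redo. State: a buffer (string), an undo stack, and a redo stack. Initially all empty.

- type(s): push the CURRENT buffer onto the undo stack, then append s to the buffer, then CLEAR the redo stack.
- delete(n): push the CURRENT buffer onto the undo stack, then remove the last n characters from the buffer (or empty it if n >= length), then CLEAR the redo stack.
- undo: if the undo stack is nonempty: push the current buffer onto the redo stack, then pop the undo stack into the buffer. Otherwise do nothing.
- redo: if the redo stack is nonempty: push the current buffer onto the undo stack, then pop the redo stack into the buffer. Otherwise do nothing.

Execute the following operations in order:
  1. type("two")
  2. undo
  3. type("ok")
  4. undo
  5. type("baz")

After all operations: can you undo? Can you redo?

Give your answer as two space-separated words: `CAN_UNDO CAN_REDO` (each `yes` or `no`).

After op 1 (type): buf='two' undo_depth=1 redo_depth=0
After op 2 (undo): buf='(empty)' undo_depth=0 redo_depth=1
After op 3 (type): buf='ok' undo_depth=1 redo_depth=0
After op 4 (undo): buf='(empty)' undo_depth=0 redo_depth=1
After op 5 (type): buf='baz' undo_depth=1 redo_depth=0

Answer: yes no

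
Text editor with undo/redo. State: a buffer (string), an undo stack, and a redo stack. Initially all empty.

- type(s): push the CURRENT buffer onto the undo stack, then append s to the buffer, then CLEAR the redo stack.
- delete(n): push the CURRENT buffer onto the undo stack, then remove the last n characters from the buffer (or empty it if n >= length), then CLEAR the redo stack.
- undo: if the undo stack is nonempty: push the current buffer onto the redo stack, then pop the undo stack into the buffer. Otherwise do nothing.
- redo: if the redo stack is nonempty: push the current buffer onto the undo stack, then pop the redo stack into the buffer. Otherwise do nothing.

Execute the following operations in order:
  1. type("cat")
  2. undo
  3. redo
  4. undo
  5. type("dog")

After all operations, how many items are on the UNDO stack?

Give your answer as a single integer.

After op 1 (type): buf='cat' undo_depth=1 redo_depth=0
After op 2 (undo): buf='(empty)' undo_depth=0 redo_depth=1
After op 3 (redo): buf='cat' undo_depth=1 redo_depth=0
After op 4 (undo): buf='(empty)' undo_depth=0 redo_depth=1
After op 5 (type): buf='dog' undo_depth=1 redo_depth=0

Answer: 1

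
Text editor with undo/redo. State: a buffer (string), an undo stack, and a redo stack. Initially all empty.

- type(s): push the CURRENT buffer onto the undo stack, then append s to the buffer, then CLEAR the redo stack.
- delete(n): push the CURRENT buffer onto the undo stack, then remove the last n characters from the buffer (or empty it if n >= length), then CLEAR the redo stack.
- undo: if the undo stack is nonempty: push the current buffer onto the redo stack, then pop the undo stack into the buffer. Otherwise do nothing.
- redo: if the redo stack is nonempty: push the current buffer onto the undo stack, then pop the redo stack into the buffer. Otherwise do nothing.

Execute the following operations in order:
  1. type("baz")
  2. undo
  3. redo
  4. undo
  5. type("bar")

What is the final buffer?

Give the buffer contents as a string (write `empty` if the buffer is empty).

Answer: bar

Derivation:
After op 1 (type): buf='baz' undo_depth=1 redo_depth=0
After op 2 (undo): buf='(empty)' undo_depth=0 redo_depth=1
After op 3 (redo): buf='baz' undo_depth=1 redo_depth=0
After op 4 (undo): buf='(empty)' undo_depth=0 redo_depth=1
After op 5 (type): buf='bar' undo_depth=1 redo_depth=0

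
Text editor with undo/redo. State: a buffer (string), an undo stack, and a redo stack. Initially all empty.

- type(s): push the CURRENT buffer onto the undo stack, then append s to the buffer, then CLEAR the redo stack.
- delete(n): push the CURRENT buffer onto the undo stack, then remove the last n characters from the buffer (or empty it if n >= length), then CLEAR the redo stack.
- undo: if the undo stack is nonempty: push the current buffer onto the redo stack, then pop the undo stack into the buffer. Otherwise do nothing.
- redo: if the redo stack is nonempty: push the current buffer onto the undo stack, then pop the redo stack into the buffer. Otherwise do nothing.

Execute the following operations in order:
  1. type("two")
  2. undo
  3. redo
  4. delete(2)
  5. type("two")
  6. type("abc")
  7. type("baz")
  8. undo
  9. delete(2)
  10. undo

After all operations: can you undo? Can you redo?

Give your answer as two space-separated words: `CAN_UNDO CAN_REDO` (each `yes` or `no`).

After op 1 (type): buf='two' undo_depth=1 redo_depth=0
After op 2 (undo): buf='(empty)' undo_depth=0 redo_depth=1
After op 3 (redo): buf='two' undo_depth=1 redo_depth=0
After op 4 (delete): buf='t' undo_depth=2 redo_depth=0
After op 5 (type): buf='ttwo' undo_depth=3 redo_depth=0
After op 6 (type): buf='ttwoabc' undo_depth=4 redo_depth=0
After op 7 (type): buf='ttwoabcbaz' undo_depth=5 redo_depth=0
After op 8 (undo): buf='ttwoabc' undo_depth=4 redo_depth=1
After op 9 (delete): buf='ttwoa' undo_depth=5 redo_depth=0
After op 10 (undo): buf='ttwoabc' undo_depth=4 redo_depth=1

Answer: yes yes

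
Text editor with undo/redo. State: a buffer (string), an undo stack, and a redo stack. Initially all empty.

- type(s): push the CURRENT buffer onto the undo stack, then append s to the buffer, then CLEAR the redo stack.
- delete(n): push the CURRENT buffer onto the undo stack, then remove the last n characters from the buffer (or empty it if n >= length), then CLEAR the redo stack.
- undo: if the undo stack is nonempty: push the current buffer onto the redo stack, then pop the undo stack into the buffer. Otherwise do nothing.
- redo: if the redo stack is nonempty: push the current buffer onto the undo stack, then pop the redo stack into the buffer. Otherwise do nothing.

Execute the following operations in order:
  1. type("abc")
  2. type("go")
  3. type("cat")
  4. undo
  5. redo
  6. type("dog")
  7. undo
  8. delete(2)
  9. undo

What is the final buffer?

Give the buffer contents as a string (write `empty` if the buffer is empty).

After op 1 (type): buf='abc' undo_depth=1 redo_depth=0
After op 2 (type): buf='abcgo' undo_depth=2 redo_depth=0
After op 3 (type): buf='abcgocat' undo_depth=3 redo_depth=0
After op 4 (undo): buf='abcgo' undo_depth=2 redo_depth=1
After op 5 (redo): buf='abcgocat' undo_depth=3 redo_depth=0
After op 6 (type): buf='abcgocatdog' undo_depth=4 redo_depth=0
After op 7 (undo): buf='abcgocat' undo_depth=3 redo_depth=1
After op 8 (delete): buf='abcgoc' undo_depth=4 redo_depth=0
After op 9 (undo): buf='abcgocat' undo_depth=3 redo_depth=1

Answer: abcgocat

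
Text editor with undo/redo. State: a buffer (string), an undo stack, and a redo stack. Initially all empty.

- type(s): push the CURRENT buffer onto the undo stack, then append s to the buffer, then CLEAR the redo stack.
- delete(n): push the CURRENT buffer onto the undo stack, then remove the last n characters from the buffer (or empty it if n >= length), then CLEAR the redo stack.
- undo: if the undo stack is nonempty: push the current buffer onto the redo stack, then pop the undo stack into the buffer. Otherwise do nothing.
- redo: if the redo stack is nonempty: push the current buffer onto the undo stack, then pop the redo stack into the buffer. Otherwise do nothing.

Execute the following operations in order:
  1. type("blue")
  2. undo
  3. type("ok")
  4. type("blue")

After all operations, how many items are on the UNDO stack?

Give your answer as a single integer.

Answer: 2

Derivation:
After op 1 (type): buf='blue' undo_depth=1 redo_depth=0
After op 2 (undo): buf='(empty)' undo_depth=0 redo_depth=1
After op 3 (type): buf='ok' undo_depth=1 redo_depth=0
After op 4 (type): buf='okblue' undo_depth=2 redo_depth=0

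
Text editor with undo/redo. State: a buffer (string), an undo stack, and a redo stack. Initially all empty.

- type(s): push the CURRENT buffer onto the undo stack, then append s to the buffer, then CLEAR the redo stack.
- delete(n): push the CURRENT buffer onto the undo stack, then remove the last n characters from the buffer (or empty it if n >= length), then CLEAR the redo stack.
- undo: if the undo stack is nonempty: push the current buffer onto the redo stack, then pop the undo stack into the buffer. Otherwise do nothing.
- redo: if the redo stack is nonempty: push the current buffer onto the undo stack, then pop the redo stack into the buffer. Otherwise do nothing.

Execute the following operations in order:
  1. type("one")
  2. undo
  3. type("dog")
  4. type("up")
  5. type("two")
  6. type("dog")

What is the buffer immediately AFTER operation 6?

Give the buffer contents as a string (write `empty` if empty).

After op 1 (type): buf='one' undo_depth=1 redo_depth=0
After op 2 (undo): buf='(empty)' undo_depth=0 redo_depth=1
After op 3 (type): buf='dog' undo_depth=1 redo_depth=0
After op 4 (type): buf='dogup' undo_depth=2 redo_depth=0
After op 5 (type): buf='doguptwo' undo_depth=3 redo_depth=0
After op 6 (type): buf='doguptwodog' undo_depth=4 redo_depth=0

Answer: doguptwodog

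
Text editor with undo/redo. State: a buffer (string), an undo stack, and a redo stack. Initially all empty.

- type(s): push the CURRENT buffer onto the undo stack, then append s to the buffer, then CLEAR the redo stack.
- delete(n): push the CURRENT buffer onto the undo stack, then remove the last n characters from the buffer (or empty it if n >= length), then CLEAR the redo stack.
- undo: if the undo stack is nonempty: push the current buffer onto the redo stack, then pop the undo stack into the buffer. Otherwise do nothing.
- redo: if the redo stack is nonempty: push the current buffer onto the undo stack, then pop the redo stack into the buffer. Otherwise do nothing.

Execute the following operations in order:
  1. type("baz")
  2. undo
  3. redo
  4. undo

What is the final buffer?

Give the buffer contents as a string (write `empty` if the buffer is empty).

Answer: empty

Derivation:
After op 1 (type): buf='baz' undo_depth=1 redo_depth=0
After op 2 (undo): buf='(empty)' undo_depth=0 redo_depth=1
After op 3 (redo): buf='baz' undo_depth=1 redo_depth=0
After op 4 (undo): buf='(empty)' undo_depth=0 redo_depth=1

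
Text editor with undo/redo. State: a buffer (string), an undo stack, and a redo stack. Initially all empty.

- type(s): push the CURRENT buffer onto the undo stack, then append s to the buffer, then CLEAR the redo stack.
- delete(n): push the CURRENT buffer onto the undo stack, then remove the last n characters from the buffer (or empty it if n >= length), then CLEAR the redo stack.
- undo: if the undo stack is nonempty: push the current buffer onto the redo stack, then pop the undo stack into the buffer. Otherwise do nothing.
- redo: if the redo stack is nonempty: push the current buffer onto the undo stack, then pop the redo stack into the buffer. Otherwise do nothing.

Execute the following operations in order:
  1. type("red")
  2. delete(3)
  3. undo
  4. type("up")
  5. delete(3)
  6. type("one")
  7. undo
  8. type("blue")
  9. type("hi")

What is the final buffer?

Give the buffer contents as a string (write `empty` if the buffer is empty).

Answer: rebluehi

Derivation:
After op 1 (type): buf='red' undo_depth=1 redo_depth=0
After op 2 (delete): buf='(empty)' undo_depth=2 redo_depth=0
After op 3 (undo): buf='red' undo_depth=1 redo_depth=1
After op 4 (type): buf='redup' undo_depth=2 redo_depth=0
After op 5 (delete): buf='re' undo_depth=3 redo_depth=0
After op 6 (type): buf='reone' undo_depth=4 redo_depth=0
After op 7 (undo): buf='re' undo_depth=3 redo_depth=1
After op 8 (type): buf='reblue' undo_depth=4 redo_depth=0
After op 9 (type): buf='rebluehi' undo_depth=5 redo_depth=0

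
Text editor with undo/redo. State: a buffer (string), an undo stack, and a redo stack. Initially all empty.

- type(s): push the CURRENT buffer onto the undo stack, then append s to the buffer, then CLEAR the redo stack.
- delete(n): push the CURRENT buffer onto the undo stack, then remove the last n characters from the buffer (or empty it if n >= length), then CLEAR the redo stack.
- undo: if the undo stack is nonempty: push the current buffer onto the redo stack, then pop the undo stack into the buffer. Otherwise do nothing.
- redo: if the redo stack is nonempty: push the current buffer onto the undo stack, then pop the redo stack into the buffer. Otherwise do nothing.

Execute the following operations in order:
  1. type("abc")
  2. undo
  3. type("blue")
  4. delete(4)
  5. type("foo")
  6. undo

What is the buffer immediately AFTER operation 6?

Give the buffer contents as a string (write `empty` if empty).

After op 1 (type): buf='abc' undo_depth=1 redo_depth=0
After op 2 (undo): buf='(empty)' undo_depth=0 redo_depth=1
After op 3 (type): buf='blue' undo_depth=1 redo_depth=0
After op 4 (delete): buf='(empty)' undo_depth=2 redo_depth=0
After op 5 (type): buf='foo' undo_depth=3 redo_depth=0
After op 6 (undo): buf='(empty)' undo_depth=2 redo_depth=1

Answer: empty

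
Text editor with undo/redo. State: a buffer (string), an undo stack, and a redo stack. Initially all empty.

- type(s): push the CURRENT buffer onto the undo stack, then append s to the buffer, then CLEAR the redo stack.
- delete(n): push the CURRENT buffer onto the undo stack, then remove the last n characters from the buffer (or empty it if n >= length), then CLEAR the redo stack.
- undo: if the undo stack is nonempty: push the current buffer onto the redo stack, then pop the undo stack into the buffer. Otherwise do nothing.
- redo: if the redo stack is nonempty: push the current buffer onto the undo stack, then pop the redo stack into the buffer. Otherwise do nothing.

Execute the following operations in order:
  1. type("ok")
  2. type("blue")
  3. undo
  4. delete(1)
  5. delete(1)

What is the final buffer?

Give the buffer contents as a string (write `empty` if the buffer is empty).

After op 1 (type): buf='ok' undo_depth=1 redo_depth=0
After op 2 (type): buf='okblue' undo_depth=2 redo_depth=0
After op 3 (undo): buf='ok' undo_depth=1 redo_depth=1
After op 4 (delete): buf='o' undo_depth=2 redo_depth=0
After op 5 (delete): buf='(empty)' undo_depth=3 redo_depth=0

Answer: empty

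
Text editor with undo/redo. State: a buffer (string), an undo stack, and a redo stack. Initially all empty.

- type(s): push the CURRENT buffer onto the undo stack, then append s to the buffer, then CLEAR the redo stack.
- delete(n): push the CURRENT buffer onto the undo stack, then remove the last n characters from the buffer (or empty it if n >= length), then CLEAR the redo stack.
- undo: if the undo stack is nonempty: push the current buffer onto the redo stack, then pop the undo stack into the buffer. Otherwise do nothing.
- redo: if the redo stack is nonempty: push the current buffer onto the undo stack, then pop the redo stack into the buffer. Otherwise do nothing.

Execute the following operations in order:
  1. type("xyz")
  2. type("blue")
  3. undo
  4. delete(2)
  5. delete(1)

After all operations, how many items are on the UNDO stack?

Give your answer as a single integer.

After op 1 (type): buf='xyz' undo_depth=1 redo_depth=0
After op 2 (type): buf='xyzblue' undo_depth=2 redo_depth=0
After op 3 (undo): buf='xyz' undo_depth=1 redo_depth=1
After op 4 (delete): buf='x' undo_depth=2 redo_depth=0
After op 5 (delete): buf='(empty)' undo_depth=3 redo_depth=0

Answer: 3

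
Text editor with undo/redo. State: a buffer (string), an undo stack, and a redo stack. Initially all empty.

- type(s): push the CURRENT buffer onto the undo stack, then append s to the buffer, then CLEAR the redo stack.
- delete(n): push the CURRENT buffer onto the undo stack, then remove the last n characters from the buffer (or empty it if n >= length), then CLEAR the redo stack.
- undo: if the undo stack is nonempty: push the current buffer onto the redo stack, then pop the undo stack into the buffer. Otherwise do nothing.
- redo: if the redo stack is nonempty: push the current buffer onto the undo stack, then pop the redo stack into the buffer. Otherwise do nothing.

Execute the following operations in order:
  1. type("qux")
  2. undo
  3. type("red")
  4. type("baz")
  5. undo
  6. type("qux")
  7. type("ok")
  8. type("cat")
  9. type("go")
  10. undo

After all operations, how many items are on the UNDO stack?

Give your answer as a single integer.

Answer: 4

Derivation:
After op 1 (type): buf='qux' undo_depth=1 redo_depth=0
After op 2 (undo): buf='(empty)' undo_depth=0 redo_depth=1
After op 3 (type): buf='red' undo_depth=1 redo_depth=0
After op 4 (type): buf='redbaz' undo_depth=2 redo_depth=0
After op 5 (undo): buf='red' undo_depth=1 redo_depth=1
After op 6 (type): buf='redqux' undo_depth=2 redo_depth=0
After op 7 (type): buf='redquxok' undo_depth=3 redo_depth=0
After op 8 (type): buf='redquxokcat' undo_depth=4 redo_depth=0
After op 9 (type): buf='redquxokcatgo' undo_depth=5 redo_depth=0
After op 10 (undo): buf='redquxokcat' undo_depth=4 redo_depth=1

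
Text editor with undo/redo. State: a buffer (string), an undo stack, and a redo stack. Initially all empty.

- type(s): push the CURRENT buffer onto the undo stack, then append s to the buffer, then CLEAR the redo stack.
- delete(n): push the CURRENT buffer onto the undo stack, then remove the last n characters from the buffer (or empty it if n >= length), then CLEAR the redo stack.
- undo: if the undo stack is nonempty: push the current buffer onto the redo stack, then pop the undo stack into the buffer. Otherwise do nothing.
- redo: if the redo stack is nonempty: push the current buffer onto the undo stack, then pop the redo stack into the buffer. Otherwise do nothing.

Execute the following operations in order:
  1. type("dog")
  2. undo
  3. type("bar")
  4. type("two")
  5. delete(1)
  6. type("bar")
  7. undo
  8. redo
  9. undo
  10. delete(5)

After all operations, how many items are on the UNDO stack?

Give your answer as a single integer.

After op 1 (type): buf='dog' undo_depth=1 redo_depth=0
After op 2 (undo): buf='(empty)' undo_depth=0 redo_depth=1
After op 3 (type): buf='bar' undo_depth=1 redo_depth=0
After op 4 (type): buf='bartwo' undo_depth=2 redo_depth=0
After op 5 (delete): buf='bartw' undo_depth=3 redo_depth=0
After op 6 (type): buf='bartwbar' undo_depth=4 redo_depth=0
After op 7 (undo): buf='bartw' undo_depth=3 redo_depth=1
After op 8 (redo): buf='bartwbar' undo_depth=4 redo_depth=0
After op 9 (undo): buf='bartw' undo_depth=3 redo_depth=1
After op 10 (delete): buf='(empty)' undo_depth=4 redo_depth=0

Answer: 4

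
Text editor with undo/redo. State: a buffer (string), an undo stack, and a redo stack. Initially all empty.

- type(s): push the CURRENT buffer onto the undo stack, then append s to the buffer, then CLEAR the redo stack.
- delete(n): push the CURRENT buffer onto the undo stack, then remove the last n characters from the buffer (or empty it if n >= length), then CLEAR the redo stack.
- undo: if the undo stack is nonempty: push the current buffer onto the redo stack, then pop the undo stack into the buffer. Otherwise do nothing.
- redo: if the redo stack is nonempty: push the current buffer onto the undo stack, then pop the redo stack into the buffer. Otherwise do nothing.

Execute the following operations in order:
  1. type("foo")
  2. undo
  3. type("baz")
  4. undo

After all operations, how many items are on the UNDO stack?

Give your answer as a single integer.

Answer: 0

Derivation:
After op 1 (type): buf='foo' undo_depth=1 redo_depth=0
After op 2 (undo): buf='(empty)' undo_depth=0 redo_depth=1
After op 3 (type): buf='baz' undo_depth=1 redo_depth=0
After op 4 (undo): buf='(empty)' undo_depth=0 redo_depth=1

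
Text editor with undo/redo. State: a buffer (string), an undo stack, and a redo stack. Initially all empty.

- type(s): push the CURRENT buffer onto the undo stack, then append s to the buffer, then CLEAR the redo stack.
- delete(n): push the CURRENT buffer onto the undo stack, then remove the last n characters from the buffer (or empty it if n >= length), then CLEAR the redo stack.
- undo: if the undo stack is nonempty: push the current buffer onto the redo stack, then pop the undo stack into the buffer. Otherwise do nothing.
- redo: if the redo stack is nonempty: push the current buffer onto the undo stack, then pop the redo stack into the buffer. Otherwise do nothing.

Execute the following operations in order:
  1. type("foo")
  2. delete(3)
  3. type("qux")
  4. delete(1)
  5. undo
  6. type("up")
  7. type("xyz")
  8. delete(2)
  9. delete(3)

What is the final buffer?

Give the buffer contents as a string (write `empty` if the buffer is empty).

Answer: qux

Derivation:
After op 1 (type): buf='foo' undo_depth=1 redo_depth=0
After op 2 (delete): buf='(empty)' undo_depth=2 redo_depth=0
After op 3 (type): buf='qux' undo_depth=3 redo_depth=0
After op 4 (delete): buf='qu' undo_depth=4 redo_depth=0
After op 5 (undo): buf='qux' undo_depth=3 redo_depth=1
After op 6 (type): buf='quxup' undo_depth=4 redo_depth=0
After op 7 (type): buf='quxupxyz' undo_depth=5 redo_depth=0
After op 8 (delete): buf='quxupx' undo_depth=6 redo_depth=0
After op 9 (delete): buf='qux' undo_depth=7 redo_depth=0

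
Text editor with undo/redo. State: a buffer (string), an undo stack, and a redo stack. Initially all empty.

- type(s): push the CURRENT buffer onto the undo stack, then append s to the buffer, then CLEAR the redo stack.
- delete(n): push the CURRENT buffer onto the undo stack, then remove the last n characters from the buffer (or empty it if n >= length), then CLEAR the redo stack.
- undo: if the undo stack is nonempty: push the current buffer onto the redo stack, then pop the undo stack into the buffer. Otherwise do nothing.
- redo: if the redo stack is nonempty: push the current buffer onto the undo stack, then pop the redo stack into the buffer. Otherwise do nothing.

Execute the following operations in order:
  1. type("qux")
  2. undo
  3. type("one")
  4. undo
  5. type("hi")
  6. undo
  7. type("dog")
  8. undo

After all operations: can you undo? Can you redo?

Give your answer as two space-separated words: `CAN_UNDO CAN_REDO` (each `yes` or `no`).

Answer: no yes

Derivation:
After op 1 (type): buf='qux' undo_depth=1 redo_depth=0
After op 2 (undo): buf='(empty)' undo_depth=0 redo_depth=1
After op 3 (type): buf='one' undo_depth=1 redo_depth=0
After op 4 (undo): buf='(empty)' undo_depth=0 redo_depth=1
After op 5 (type): buf='hi' undo_depth=1 redo_depth=0
After op 6 (undo): buf='(empty)' undo_depth=0 redo_depth=1
After op 7 (type): buf='dog' undo_depth=1 redo_depth=0
After op 8 (undo): buf='(empty)' undo_depth=0 redo_depth=1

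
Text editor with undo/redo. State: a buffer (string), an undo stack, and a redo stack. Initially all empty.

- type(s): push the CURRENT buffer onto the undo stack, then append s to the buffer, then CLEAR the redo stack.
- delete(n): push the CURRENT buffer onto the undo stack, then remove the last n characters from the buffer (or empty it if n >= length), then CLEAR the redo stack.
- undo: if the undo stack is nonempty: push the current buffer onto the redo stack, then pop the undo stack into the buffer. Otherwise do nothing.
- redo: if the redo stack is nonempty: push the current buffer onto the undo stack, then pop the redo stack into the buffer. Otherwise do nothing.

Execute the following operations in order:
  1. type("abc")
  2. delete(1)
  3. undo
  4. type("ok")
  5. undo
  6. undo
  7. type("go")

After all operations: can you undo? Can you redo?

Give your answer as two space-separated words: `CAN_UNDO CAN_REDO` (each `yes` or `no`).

Answer: yes no

Derivation:
After op 1 (type): buf='abc' undo_depth=1 redo_depth=0
After op 2 (delete): buf='ab' undo_depth=2 redo_depth=0
After op 3 (undo): buf='abc' undo_depth=1 redo_depth=1
After op 4 (type): buf='abcok' undo_depth=2 redo_depth=0
After op 5 (undo): buf='abc' undo_depth=1 redo_depth=1
After op 6 (undo): buf='(empty)' undo_depth=0 redo_depth=2
After op 7 (type): buf='go' undo_depth=1 redo_depth=0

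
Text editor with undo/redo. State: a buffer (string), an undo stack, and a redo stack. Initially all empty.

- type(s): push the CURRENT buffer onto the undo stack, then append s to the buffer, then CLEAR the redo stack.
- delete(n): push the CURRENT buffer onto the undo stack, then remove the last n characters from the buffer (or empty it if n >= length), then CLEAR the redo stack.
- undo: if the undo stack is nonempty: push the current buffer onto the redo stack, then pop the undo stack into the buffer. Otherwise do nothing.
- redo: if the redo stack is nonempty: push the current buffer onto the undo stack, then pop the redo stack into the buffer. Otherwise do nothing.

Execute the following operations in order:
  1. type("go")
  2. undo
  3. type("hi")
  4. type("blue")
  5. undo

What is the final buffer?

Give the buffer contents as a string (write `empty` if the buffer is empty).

After op 1 (type): buf='go' undo_depth=1 redo_depth=0
After op 2 (undo): buf='(empty)' undo_depth=0 redo_depth=1
After op 3 (type): buf='hi' undo_depth=1 redo_depth=0
After op 4 (type): buf='hiblue' undo_depth=2 redo_depth=0
After op 5 (undo): buf='hi' undo_depth=1 redo_depth=1

Answer: hi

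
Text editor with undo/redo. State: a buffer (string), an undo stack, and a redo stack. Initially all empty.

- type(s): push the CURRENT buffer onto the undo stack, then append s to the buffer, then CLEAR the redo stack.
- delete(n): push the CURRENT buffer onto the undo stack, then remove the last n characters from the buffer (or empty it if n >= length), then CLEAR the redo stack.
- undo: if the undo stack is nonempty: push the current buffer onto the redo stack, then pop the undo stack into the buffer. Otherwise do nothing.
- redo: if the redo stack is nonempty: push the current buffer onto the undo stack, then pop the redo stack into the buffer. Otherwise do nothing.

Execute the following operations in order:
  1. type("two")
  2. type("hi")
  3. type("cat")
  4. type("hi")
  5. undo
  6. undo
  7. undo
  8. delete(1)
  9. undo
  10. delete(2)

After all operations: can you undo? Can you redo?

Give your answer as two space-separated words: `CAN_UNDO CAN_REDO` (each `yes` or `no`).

Answer: yes no

Derivation:
After op 1 (type): buf='two' undo_depth=1 redo_depth=0
After op 2 (type): buf='twohi' undo_depth=2 redo_depth=0
After op 3 (type): buf='twohicat' undo_depth=3 redo_depth=0
After op 4 (type): buf='twohicathi' undo_depth=4 redo_depth=0
After op 5 (undo): buf='twohicat' undo_depth=3 redo_depth=1
After op 6 (undo): buf='twohi' undo_depth=2 redo_depth=2
After op 7 (undo): buf='two' undo_depth=1 redo_depth=3
After op 8 (delete): buf='tw' undo_depth=2 redo_depth=0
After op 9 (undo): buf='two' undo_depth=1 redo_depth=1
After op 10 (delete): buf='t' undo_depth=2 redo_depth=0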